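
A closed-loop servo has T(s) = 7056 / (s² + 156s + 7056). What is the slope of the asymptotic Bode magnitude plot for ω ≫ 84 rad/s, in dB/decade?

-40 dB/decade

With 0 zeros and 2 poles, the high-frequency asymptotic slope is 20 × (0 − 2) = -40 dB/decade.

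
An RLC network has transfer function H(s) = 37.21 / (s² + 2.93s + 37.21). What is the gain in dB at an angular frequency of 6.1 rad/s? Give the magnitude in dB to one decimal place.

|(j6.1)² + 2.93(j6.1) + 37.21| = |7.1054e-15 + j17.873| = 17.87
|H(j6.1)| = 37.21 / 17.87 = 2.0819
20 log₁₀(2.0819) = 6.37 dB

6.4 dB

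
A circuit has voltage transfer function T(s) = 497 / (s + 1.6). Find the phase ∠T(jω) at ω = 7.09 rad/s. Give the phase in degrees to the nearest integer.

∠(j7.09 + 1.6) = arctan(7.09/1.6) = 77.28°
∠T(j7.09) = −77.28° = -77.28°

-77°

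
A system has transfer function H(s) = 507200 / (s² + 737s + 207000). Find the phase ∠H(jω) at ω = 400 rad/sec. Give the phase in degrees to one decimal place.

-80.9°

∠[(j400)² + 737(j400) + 207000] = ∠[47000 + j2.948e+05] = 80.94°
∠H(j400) = −80.94° = -80.94°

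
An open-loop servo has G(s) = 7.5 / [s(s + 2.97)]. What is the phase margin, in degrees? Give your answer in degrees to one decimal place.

Gain crossover: |G(jω)| = 1 at ω ≈ 2.07 rad/sec.
∠G(j2.07) = −90° − arctan(2.07/2.97) ≈ -124.89°
PM = 180° + (-124.89°) = 55.11°

55.1°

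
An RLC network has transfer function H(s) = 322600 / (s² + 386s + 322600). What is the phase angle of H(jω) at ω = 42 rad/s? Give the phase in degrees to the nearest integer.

∠[(j42)² + 386(j42) + 322600] = ∠[3.2084e+05 + j16212] = 2.89°
∠H(j42) = −2.89° = -2.89°

-3°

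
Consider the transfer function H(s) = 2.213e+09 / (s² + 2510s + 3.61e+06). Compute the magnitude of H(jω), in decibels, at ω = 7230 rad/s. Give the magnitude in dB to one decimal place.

32.6 dB

|(j7230)² + 2510(j7230) + 3.61e+06| = |-4.8663e+07 + j1.8147e+07| = 5.194e+07
|H(j7230)| = 2.213e+09 / 5.194e+07 = 42.61
20 log₁₀(42.61) = 32.59 dB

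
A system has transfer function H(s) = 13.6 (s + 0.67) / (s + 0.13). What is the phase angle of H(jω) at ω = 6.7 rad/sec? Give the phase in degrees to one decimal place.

∠(j6.7 + 0.67) = arctan(6.7/0.67) = 84.29°
∠(j6.7 + 0.13) = arctan(6.7/0.13) = 88.89°
∠H(j6.7) = 84.29° − 88.89° = -4.60°

-4.6°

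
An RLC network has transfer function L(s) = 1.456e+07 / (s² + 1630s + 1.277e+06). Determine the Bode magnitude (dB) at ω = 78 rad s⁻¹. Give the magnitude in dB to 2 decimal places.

21.14 dB

|(j78)² + 1630(j78) + 1.277e+06| = |1.2709e+06 + j1.2714e+05| = 1.277e+06
|L(j78)| = 1.456e+07 / 1.277e+06 = 11.399
20 log₁₀(11.399) = 21.138 dB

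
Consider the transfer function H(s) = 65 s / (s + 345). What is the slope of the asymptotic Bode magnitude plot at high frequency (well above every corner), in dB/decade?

With 1 zero and 1 pole, the high-frequency asymptotic slope is 20 × (1 − 1) = 0 dB/decade.

0 dB/decade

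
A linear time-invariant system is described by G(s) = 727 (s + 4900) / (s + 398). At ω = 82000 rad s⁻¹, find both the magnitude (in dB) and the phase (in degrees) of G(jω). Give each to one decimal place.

|j82000 + 4900| = √(82000² + 4900²) = 8.215e+04
|j82000 + 398| = √(82000² + 398²) = 8.2e+04
|G(j82000)| = 727 × 8.215e+04 / 8.2e+04 = 728.29
20 log₁₀(728.29) = 57.25 dB
∠(j82000 + 4900) = arctan(82000/4900) = 86.58°
∠(j82000 + 398) = arctan(82000/398) = 89.72°
∠G(j82000) = 86.58° − 89.72° = -3.14°

|G| = 57.2 dB, ∠G = -3.1°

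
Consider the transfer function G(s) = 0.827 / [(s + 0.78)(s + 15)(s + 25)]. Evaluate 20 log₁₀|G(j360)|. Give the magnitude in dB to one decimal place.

-155.1 dB

|j360 + 0.78| = √(360² + 0.78²) = 360
|j360 + 15| = √(360² + 15²) = 360.3
|j360 + 25| = √(360² + 25²) = 360.9
|G(j360)| = 0.827 / (360 × 360.3 × 360.9) = 1.7668e-08
20 log₁₀(1.7668e-08) = -155.06 dB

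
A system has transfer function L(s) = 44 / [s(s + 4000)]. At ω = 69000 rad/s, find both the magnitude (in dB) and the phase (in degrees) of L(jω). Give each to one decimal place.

|L| = -160.7 dB, ∠L = -176.7°

|j69000 + 4000| = √(69000² + 4000²) = 6.912e+04
|j69000| = 6.9e+04
|L(j69000)| = 44 / (6.912e+04 × 6.9e+04) = 9.2263e-09
20 log₁₀(9.2263e-09) = -160.70 dB
∠(j69000 + 4000) = arctan(69000/4000) = 86.68°
∠(j69000) = 90.00°
∠L(j69000) = − (86.68° + 90.00°) = -176.68°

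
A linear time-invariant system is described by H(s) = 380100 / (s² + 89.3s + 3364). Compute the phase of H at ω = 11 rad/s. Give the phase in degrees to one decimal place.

∠[(j11)² + 89.3(j11) + 3364] = ∠[3243 + j982.3] = 16.85°
∠H(j11) = −16.85° = -16.85°

-16.9°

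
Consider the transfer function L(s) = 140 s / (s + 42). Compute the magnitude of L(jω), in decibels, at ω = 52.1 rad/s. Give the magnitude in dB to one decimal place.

40.7 dB

|j52.1| = 52.1
|j52.1 + 42| = √(52.1² + 42²) = 66.92
|L(j52.1)| = 140 × 52.1 / 66.92 = 108.99
20 log₁₀(108.99) = 40.75 dB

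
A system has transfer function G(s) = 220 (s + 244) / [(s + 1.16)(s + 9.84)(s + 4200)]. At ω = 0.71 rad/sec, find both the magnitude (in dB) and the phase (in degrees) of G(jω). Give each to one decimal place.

|G| = -0.4 dB, ∠G = -35.4 deg

|j0.71 + 244| = √(0.71² + 244²) = 244
|j0.71 + 1.16| = √(0.71² + 1.16²) = 1.36
|j0.71 + 9.84| = √(0.71² + 9.84²) = 9.866
|j0.71 + 4200| = √(0.71² + 4200²) = 4200
|G(j0.71)| = 220 × 244 / (1.36 × 9.866 × 4200) = 0.95256
20 log₁₀(0.95256) = -0.42 dB
∠(j0.71 + 244) = arctan(0.71/244) = 0.17°
∠(j0.71 + 1.16) = arctan(0.71/1.16) = 31.47°
∠(j0.71 + 9.84) = arctan(0.71/9.84) = 4.13°
∠(j0.71 + 4200) = arctan(0.71/4200) = 0.01°
∠G(j0.71) = 0.17° − (31.47° + 4.13° + 0.01°) = -35.44°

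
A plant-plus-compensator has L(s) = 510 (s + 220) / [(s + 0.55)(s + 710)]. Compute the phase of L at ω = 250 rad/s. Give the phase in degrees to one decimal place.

∠(j250 + 220) = arctan(250/220) = 48.65°
∠(j250 + 0.55) = arctan(250/0.55) = 89.87°
∠(j250 + 710) = arctan(250/710) = 19.40°
∠L(j250) = 48.65° − (89.87° + 19.40°) = -60.62°

-60.6°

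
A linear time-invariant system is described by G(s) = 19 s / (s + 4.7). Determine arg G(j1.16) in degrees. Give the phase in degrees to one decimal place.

76.1°

∠(j1.16) = 90.00°
∠(j1.16 + 4.7) = arctan(1.16/4.7) = 13.86°
∠G(j1.16) = 90.00° − 13.86° = 76.14°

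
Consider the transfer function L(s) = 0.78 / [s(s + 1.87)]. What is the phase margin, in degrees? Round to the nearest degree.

78°

Gain crossover: |L(jω)| = 1 at ω ≈ 0.408 rad/s.
∠L(j0.408) = −90° − arctan(0.408/1.87) ≈ -102.29°
PM = 180° + (-102.29°) = 77.71°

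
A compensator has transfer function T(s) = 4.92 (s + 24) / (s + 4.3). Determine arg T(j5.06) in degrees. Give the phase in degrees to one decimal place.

-37.7°

∠(j5.06 + 24) = arctan(5.06/24) = 11.91°
∠(j5.06 + 4.3) = arctan(5.06/4.3) = 49.64°
∠T(j5.06) = 11.91° − 49.64° = -37.74°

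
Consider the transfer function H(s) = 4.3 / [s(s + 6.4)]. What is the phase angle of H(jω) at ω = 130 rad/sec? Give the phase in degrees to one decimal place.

-177.2°

∠(j130 + 6.4) = arctan(130/6.4) = 87.18°
∠(j130) = 90.00°
∠H(j130) = − (87.18° + 90.00°) = -177.18°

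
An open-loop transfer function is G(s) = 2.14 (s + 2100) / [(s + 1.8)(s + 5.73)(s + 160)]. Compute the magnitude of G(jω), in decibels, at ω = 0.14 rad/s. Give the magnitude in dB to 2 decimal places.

8.67 dB

|j0.14 + 2100| = √(0.14² + 2100²) = 2100
|j0.14 + 1.8| = √(0.14² + 1.8²) = 1.805
|j0.14 + 5.73| = √(0.14² + 5.73²) = 5.732
|j0.14 + 160| = √(0.14² + 160²) = 160
|G(j0.14)| = 2.14 × 2100 / (1.805 × 5.732 × 160) = 2.7142
20 log₁₀(2.7142) = 8.673 dB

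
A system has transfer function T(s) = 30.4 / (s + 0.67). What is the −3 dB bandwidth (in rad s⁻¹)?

0.67 rad s⁻¹

For a single-pole low-pass, the −3 dB point is at the pole: ω = 0.67 rad s⁻¹.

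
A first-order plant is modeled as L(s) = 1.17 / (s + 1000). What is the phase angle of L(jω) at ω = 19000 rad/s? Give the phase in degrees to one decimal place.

-87.0°

∠(j19000 + 1000) = arctan(19000/1000) = 86.99°
∠L(j19000) = −86.99° = -86.99°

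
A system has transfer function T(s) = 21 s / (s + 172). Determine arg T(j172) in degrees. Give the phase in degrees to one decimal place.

45.0°

∠(j172) = 90.00°
∠(j172 + 172) = arctan(172/172) = 45.00°
∠T(j172) = 90.00° − 45.00° = 45.00°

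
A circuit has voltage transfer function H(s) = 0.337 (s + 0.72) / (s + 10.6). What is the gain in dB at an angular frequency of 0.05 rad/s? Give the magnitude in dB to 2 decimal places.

|j0.05 + 0.72| = √(0.05² + 0.72²) = 0.7217
|j0.05 + 10.6| = √(0.05² + 10.6²) = 10.6
|H(j0.05)| = 0.337 × 0.7217 / 10.6 = 0.022945
20 log₁₀(0.022945) = -32.786 dB

-32.79 dB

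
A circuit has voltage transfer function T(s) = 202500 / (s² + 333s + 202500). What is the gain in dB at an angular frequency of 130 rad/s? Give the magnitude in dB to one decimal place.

|(j130)² + 333(j130) + 202500| = |1.856e+05 + j43290| = 1.906e+05
|T(j130)| = 202500 / 1.906e+05 = 1.0625
20 log₁₀(1.0625) = 0.53 dB

0.5 dB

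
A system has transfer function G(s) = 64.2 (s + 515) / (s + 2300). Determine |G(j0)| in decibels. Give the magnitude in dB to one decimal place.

23.2 dB

G(0) = 64.2 × 515 / 2300 = 14.375
20 log₁₀(14.375) = 23.15 dB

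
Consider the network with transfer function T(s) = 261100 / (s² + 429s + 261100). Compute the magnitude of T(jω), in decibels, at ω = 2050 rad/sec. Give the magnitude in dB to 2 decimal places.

-23.79 dB

|(j2050)² + 429(j2050) + 261100| = |-3.9414e+06 + j8.7945e+05| = 4.038e+06
|T(j2050)| = 261100 / 4.038e+06 = 0.064656
20 log₁₀(0.064656) = -23.788 dB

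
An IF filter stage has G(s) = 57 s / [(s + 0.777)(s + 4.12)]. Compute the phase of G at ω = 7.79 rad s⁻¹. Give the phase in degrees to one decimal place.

-56.4°

∠(j7.79) = 90.00°
∠(j7.79 + 0.777) = arctan(7.79/0.777) = 84.30°
∠(j7.79 + 4.12) = arctan(7.79/4.12) = 62.13°
∠G(j7.79) = 90.00° − (84.30° + 62.13°) = -56.43°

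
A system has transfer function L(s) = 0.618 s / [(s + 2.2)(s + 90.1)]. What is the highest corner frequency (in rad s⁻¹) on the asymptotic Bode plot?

Break frequencies occur at each pole and zero magnitude: 2.2 rad s⁻¹, 90.1 rad s⁻¹.
The highest is 90.1 rad s⁻¹.

90.1 rad s⁻¹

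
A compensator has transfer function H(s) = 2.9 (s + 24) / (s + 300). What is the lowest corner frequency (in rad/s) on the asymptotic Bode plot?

24 rad/s

Break frequencies occur at each pole and zero magnitude: 24 rad/s, 300 rad/s.
The lowest is 24 rad/s.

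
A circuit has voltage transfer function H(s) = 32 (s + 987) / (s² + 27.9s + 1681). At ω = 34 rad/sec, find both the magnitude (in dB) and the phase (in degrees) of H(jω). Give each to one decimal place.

|j34 + 987| = √(34² + 987²) = 987.6
|(j34)² + 27.9(j34) + 1681| = |525 + j948.6| = 1084
|H(j34)| = 32 × 987.6 / 1084 = 29.149
20 log₁₀(29.149) = 29.29 dB
∠(j34 + 987) = arctan(34/987) = 1.97°
∠[(j34)² + 27.9(j34) + 1681] = ∠[525 + j948.6] = 61.04°
∠H(j34) = 1.97° − 61.04° = -59.06°

|H| = 29.3 dB, ∠H = -59.1 deg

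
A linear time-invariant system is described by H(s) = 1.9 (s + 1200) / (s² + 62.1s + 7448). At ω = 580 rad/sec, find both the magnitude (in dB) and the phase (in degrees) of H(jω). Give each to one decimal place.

|j580 + 1200| = √(580² + 1200²) = 1333
|(j580)² + 62.1(j580) + 7448| = |-3.2895e+05 + j36018| = 3.309e+05
|H(j580)| = 1.9 × 1333 / 3.309e+05 = 0.0076525
20 log₁₀(0.0076525) = -42.32 dB
∠(j580 + 1200) = arctan(580/1200) = 25.80°
∠[(j580)² + 62.1(j580) + 7448] = ∠[-3.2895e+05 + j36018] = 173.75°
∠H(j580) = 25.80° − 173.75° = -147.96°

|H| = -42.3 dB, ∠H = -148.0°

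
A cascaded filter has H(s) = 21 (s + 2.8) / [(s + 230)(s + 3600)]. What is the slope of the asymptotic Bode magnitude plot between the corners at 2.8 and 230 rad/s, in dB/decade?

In this band the factors already past their corner are: zero at 2.8; net slope = 20 dB/decade.

20 dB/decade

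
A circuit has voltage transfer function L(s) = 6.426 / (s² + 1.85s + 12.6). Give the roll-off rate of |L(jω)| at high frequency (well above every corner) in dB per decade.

With 0 zeros and 2 poles, the high-frequency asymptotic slope is 20 × (0 − 2) = -40 dB/decade.

-40 dB/decade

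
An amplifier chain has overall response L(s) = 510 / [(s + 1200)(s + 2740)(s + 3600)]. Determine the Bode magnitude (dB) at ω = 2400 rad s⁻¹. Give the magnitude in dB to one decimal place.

-158.4 dB

|j2400 + 1200| = √(2400² + 1200²) = 2683
|j2400 + 2740| = √(2400² + 2740²) = 3642
|j2400 + 3600| = √(2400² + 3600²) = 4327
|L(j2400)| = 510 / (2683 × 3642 × 4327) = 1.206e-08
20 log₁₀(1.206e-08) = -158.37 dB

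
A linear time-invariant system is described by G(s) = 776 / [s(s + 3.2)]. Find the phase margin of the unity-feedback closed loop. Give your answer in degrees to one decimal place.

6.6°

Gain crossover: |G(jω)| = 1 at ω ≈ 27.8 rad/s.
∠G(j27.8) = −90° − arctan(27.8/3.2) ≈ -173.43°
PM = 180° + (-173.43°) = 6.57°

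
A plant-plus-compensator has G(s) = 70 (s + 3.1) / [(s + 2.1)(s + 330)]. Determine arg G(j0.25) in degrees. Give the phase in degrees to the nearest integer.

-2°

∠(j0.25 + 3.1) = arctan(0.25/3.1) = 4.61°
∠(j0.25 + 2.1) = arctan(0.25/2.1) = 6.79°
∠(j0.25 + 330) = arctan(0.25/330) = 0.04°
∠G(j0.25) = 4.61° − (6.79° + 0.04°) = -2.22°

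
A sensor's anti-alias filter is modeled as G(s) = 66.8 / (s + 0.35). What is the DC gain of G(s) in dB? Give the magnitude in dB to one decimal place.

45.6 dB

G(0) = 66.8 / 0.35 = 190.86
20 log₁₀(190.86) = 45.61 dB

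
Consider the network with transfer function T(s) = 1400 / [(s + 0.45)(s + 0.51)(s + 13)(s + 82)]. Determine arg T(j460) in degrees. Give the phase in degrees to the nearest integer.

-348°

∠(j460 + 0.45) = arctan(460/0.45) = 89.94°
∠(j460 + 0.51) = arctan(460/0.51) = 89.94°
∠(j460 + 13) = arctan(460/13) = 88.38°
∠(j460 + 82) = arctan(460/82) = 79.89°
∠T(j460) = − (89.94° + 89.94° + 88.38° + 79.89°) = -348.15°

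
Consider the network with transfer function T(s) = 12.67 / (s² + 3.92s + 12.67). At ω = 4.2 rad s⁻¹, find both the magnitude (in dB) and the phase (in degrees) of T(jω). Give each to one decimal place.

|T| = -2.7 dB, ∠T = -106.8°

|(j4.2)² + 3.92(j4.2) + 12.67| = |-4.97 + j16.464| = 17.2
|T(j4.2)| = 12.67 / 17.2 = 0.73672
20 log₁₀(0.73672) = -2.65 dB
∠[(j4.2)² + 3.92(j4.2) + 12.67] = ∠[-4.97 + j16.464] = 106.80°
∠T(j4.2) = −106.80° = -106.80°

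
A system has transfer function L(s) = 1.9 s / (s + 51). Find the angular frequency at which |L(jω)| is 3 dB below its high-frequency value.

For a single-pole high-pass, the −3 dB point is at the pole: ω = 51 rad/sec.

51 rad/sec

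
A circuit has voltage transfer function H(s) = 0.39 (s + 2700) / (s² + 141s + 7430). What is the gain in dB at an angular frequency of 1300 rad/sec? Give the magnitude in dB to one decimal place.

-63.2 dB

|j1300 + 2700| = √(1300² + 2700²) = 2997
|(j1300)² + 141(j1300) + 7430| = |-1.6826e+06 + j1.833e+05| = 1.693e+06
|H(j1300)| = 0.39 × 2997 / 1.693e+06 = 0.00069051
20 log₁₀(0.00069051) = -63.22 dB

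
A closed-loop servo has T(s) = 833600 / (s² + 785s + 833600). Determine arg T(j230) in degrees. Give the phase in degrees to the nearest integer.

∠[(j230)² + 785(j230) + 833600] = ∠[7.807e+05 + j1.8055e+05] = 13.02°
∠T(j230) = −13.02° = -13.02°

-13°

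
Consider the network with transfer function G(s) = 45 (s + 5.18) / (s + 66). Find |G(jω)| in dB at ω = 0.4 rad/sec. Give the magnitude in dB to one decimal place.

|j0.4 + 5.18| = √(0.4² + 5.18²) = 5.195
|j0.4 + 66| = √(0.4² + 66²) = 66
|G(j0.4)| = 45 × 5.195 / 66 = 3.5423
20 log₁₀(3.5423) = 10.99 dB

11.0 dB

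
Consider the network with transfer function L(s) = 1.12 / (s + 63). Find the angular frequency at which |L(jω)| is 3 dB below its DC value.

For a single-pole low-pass, the −3 dB point is at the pole: ω = 63 rad s⁻¹.

63 rad s⁻¹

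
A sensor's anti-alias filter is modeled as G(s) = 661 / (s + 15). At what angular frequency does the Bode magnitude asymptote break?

15 rad/s

The single real pole at s = −15 gives a corner at ω = 15 rad/s.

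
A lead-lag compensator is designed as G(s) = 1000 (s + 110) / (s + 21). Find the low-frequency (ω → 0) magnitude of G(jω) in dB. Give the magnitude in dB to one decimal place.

74.4 dB

G(0) = 1000 × 110 / 21 = 5238.1
20 log₁₀(5238.1) = 74.38 dB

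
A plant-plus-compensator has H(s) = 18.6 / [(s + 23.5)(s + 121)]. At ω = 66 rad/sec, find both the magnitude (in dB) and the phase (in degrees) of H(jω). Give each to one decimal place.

|H| = -54.3 dB, ∠H = -99.0°

|j66 + 23.5| = √(66² + 23.5²) = 70.06
|j66 + 121| = √(66² + 121²) = 137.8
|H(j66)| = 18.6 / (70.06 × 137.8) = 0.0019262
20 log₁₀(0.0019262) = -54.31 dB
∠(j66 + 23.5) = arctan(66/23.5) = 70.40°
∠(j66 + 121) = arctan(66/121) = 28.61°
∠H(j66) = − (70.40° + 28.61°) = -99.01°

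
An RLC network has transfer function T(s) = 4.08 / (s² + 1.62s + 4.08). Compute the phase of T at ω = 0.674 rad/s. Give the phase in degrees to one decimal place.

∠[(j0.674)² + 1.62(j0.674) + 4.08] = ∠[3.6257 + j1.0919] = 16.76°
∠T(j0.674) = −16.76° = -16.76°

-16.8°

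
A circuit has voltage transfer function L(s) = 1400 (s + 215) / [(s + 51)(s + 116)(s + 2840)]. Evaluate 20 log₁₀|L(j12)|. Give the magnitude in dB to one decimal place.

-35.2 dB

|j12 + 215| = √(12² + 215²) = 215.3
|j12 + 51| = √(12² + 51²) = 52.39
|j12 + 116| = √(12² + 116²) = 116.6
|j12 + 2840| = √(12² + 2840²) = 2840
|L(j12)| = 1400 × 215.3 / (52.39 × 116.6 × 2840) = 0.017373
20 log₁₀(0.017373) = -35.20 dB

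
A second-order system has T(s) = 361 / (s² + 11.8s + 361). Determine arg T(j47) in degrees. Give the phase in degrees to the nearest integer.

∠[(j47)² + 11.8(j47) + 361] = ∠[-1848 + j554.6] = 163.30°
∠T(j47) = −163.30° = -163.30°

-163°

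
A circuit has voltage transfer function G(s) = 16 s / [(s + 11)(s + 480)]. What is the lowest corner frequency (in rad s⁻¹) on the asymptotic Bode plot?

Break frequencies occur at each pole and zero magnitude: 11 rad s⁻¹, 480 rad s⁻¹.
The lowest is 11 rad s⁻¹.

11 rad s⁻¹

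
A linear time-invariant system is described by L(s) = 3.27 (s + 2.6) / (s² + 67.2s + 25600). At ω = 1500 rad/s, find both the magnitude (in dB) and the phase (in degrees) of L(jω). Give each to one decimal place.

|L| = -53.1 dB, ∠L = -87.5 deg

|j1500 + 2.6| = √(1500² + 2.6²) = 1500
|(j1500)² + 67.2(j1500) + 25600| = |-2.2244e+06 + j1.008e+05| = 2.227e+06
|L(j1500)| = 3.27 × 1500 / 2.227e+06 = 0.0022028
20 log₁₀(0.0022028) = -53.14 dB
∠(j1500 + 2.6) = arctan(1500/2.6) = 89.90°
∠[(j1500)² + 67.2(j1500) + 25600] = ∠[-2.2244e+06 + j1.008e+05] = 177.41°
∠L(j1500) = 89.90° − 177.41° = -87.50°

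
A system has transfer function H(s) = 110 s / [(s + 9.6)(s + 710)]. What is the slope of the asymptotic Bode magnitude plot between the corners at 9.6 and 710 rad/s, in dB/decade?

0 dB/decade

In this band the factors already past their corner are: 1 differentiator zero, pole at 9.6; net slope = 0 dB/decade.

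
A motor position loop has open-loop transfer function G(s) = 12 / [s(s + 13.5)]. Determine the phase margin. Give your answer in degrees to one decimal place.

Gain crossover: |G(jω)| = 1 at ω ≈ 0.887 rad/sec.
∠G(j0.887) = −90° − arctan(0.887/13.5) ≈ -93.76°
PM = 180° + (-93.76°) = 86.24°

86.2 deg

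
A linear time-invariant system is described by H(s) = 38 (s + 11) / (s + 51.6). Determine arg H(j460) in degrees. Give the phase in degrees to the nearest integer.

5°

∠(j460 + 11) = arctan(460/11) = 88.63°
∠(j460 + 51.6) = arctan(460/51.6) = 83.60°
∠H(j460) = 88.63° − 83.60° = 5.03°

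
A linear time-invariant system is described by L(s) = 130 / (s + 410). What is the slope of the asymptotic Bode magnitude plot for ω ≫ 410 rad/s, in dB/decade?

With 0 zeros and 1 pole, the high-frequency asymptotic slope is 20 × (0 − 1) = -20 dB/decade.

-20 dB/decade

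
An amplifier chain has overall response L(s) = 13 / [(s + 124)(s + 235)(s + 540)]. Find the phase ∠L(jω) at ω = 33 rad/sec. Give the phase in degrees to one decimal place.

-26.4°

∠(j33 + 124) = arctan(33/124) = 14.90°
∠(j33 + 235) = arctan(33/235) = 7.99°
∠(j33 + 540) = arctan(33/540) = 3.50°
∠L(j33) = − (14.90° + 7.99° + 3.50°) = -26.39°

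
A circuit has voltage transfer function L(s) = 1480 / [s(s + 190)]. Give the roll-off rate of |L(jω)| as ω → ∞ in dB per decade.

-40 dB/decade

With 0 zeros and 2 poles, the high-frequency asymptotic slope is 20 × (0 − 2) = -40 dB/decade.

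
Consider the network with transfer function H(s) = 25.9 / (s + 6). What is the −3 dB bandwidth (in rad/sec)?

For a single-pole low-pass, the −3 dB point is at the pole: ω = 6 rad/sec.

6 rad/sec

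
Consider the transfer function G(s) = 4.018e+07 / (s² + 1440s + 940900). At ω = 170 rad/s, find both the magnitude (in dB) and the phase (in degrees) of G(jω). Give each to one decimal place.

|(j170)² + 1440(j170) + 940900| = |9.12e+05 + j2.448e+05| = 9.443e+05
|G(j170)| = 4.018e+07 / 9.443e+05 = 42.551
20 log₁₀(42.551) = 32.58 dB
∠[(j170)² + 1440(j170) + 940900] = ∠[9.12e+05 + j2.448e+05] = 15.03°
∠G(j170) = −15.03° = -15.03°

|G| = 32.6 dB, ∠G = -15.0°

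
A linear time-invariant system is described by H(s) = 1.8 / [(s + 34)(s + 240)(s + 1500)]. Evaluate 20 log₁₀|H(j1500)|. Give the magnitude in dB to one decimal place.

|j1500 + 34| = √(1500² + 34²) = 1500
|j1500 + 240| = √(1500² + 240²) = 1519
|j1500 + 1500| = √(1500² + 1500²) = 2121
|H(j1500)| = 1.8 / (1500 × 1519 × 2121) = 3.7229e-10
20 log₁₀(3.7229e-10) = -188.58 dB

-188.6 dB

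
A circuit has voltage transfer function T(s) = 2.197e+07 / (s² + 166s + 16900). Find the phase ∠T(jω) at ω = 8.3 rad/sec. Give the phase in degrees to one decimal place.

∠[(j8.3)² + 166(j8.3) + 16900] = ∠[16831 + j1377.8] = 4.68°
∠T(j8.3) = −4.68° = -4.68°

-4.7°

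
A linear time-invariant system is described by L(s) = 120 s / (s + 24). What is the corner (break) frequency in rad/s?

The single real pole at s = −24 gives a corner at ω = 24 rad/s.

24 rad/s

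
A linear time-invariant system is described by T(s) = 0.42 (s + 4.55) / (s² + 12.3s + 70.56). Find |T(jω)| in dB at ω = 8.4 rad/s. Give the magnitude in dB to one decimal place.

-28.2 dB

|j8.4 + 4.55| = √(8.4² + 4.55²) = 9.553
|(j8.4)² + 12.3(j8.4) + 70.56| = |0 + j103.32| = 103.3
|T(j8.4)| = 0.42 × 9.553 / 103.3 = 0.038834
20 log₁₀(0.038834) = -28.22 dB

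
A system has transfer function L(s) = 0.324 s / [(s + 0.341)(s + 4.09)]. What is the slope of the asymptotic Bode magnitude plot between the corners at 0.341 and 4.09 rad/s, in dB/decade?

In this band the factors already past their corner are: 1 differentiator zero, pole at 0.341; net slope = 0 dB/decade.

0 dB/decade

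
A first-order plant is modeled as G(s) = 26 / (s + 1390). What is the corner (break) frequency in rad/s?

1390 rad/s

The single real pole at s = −1390 gives a corner at ω = 1390 rad/s.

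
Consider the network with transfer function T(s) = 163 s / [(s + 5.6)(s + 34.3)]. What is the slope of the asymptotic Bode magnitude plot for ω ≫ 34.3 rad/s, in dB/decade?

-20 dB/decade

With 1 zero and 2 poles, the high-frequency asymptotic slope is 20 × (1 − 2) = -20 dB/decade.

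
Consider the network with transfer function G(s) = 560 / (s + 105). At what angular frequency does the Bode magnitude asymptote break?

The single real pole at s = −105 gives a corner at ω = 105 rad/sec.

105 rad/sec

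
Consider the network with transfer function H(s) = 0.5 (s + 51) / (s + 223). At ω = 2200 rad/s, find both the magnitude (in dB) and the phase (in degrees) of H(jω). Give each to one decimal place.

|H| = -6.1 dB, ∠H = 4.5 deg

|j2200 + 51| = √(2200² + 51²) = 2201
|j2200 + 223| = √(2200² + 223²) = 2211
|H(j2200)| = 0.5 × 2201 / 2211 = 0.49758
20 log₁₀(0.49758) = -6.06 dB
∠(j2200 + 51) = arctan(2200/51) = 88.67°
∠(j2200 + 223) = arctan(2200/223) = 84.21°
∠H(j2200) = 88.67° − 84.21° = 4.46°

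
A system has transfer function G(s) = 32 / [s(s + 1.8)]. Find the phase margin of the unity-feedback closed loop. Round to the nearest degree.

18 deg

Gain crossover: |G(jω)| = 1 at ω ≈ 5.52 rad/s.
∠G(j5.52) = −90° − arctan(5.52/1.8) ≈ -161.93°
PM = 180° + (-161.93°) = 18.07°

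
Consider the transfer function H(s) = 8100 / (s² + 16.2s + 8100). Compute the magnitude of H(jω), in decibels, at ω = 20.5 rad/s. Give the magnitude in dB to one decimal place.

0.5 dB

|(j20.5)² + 16.2(j20.5) + 8100| = |7679.8 + j332.1| = 7687
|H(j20.5)| = 8100 / 7687 = 1.0537
20 log₁₀(1.0537) = 0.45 dB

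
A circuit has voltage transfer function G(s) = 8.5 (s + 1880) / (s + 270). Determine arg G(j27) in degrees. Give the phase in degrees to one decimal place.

∠(j27 + 1880) = arctan(27/1880) = 0.82°
∠(j27 + 270) = arctan(27/270) = 5.71°
∠G(j27) = 0.82° − 5.71° = -4.89°

-4.9°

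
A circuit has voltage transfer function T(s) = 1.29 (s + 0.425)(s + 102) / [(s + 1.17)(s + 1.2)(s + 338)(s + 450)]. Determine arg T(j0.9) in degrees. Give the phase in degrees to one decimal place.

-9.5°

∠(j0.9 + 0.425) = arctan(0.9/0.425) = 64.72°
∠(j0.9 + 102) = arctan(0.9/102) = 0.51°
∠(j0.9 + 1.17) = arctan(0.9/1.17) = 37.57°
∠(j0.9 + 1.2) = arctan(0.9/1.2) = 36.87°
∠(j0.9 + 338) = arctan(0.9/338) = 0.15°
∠(j0.9 + 450) = arctan(0.9/450) = 0.11°
∠T(j0.9) = 64.72° + 0.51° − (37.57° + 36.87° + 0.15° + 0.11°) = -9.48°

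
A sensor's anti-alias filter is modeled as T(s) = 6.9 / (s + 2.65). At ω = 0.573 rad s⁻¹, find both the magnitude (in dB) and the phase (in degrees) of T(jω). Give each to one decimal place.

|T| = 8.1 dB, ∠T = -12.2 deg

|j0.573 + 2.65| = √(0.573² + 2.65²) = 2.711
|T(j0.573)| = 6.9 / 2.711 = 2.545
20 log₁₀(2.545) = 8.11 dB
∠(j0.573 + 2.65) = arctan(0.573/2.65) = 12.20°
∠T(j0.573) = −12.20° = -12.20°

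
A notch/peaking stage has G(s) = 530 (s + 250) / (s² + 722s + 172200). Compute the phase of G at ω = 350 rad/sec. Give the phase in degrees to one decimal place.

-24.4°

∠(j350 + 250) = arctan(350/250) = 54.46°
∠[(j350)² + 722(j350) + 172200] = ∠[49700 + j2.527e+05] = 78.87°
∠G(j350) = 54.46° − 78.87° = -24.41°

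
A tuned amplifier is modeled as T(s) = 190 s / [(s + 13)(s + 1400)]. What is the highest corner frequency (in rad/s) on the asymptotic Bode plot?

Break frequencies occur at each pole and zero magnitude: 13 rad/s, 1400 rad/s.
The highest is 1400 rad/s.

1400 rad/s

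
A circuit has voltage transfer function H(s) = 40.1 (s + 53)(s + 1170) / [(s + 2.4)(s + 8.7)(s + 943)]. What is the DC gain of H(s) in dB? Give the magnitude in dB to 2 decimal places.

H(0) = 40.1 × 53 × 1170 / (2.4 × 8.7 × 943) = 126.29
20 log₁₀(126.29) = 42.027 dB

42.03 dB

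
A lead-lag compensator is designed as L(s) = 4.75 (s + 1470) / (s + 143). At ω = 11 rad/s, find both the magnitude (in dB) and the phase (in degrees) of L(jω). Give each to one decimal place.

|L| = 33.7 dB, ∠L = -4.0°

|j11 + 1470| = √(11² + 1470²) = 1470
|j11 + 143| = √(11² + 143²) = 143.4
|L(j11)| = 4.75 × 1470 / 143.4 = 48.686
20 log₁₀(48.686) = 33.75 dB
∠(j11 + 1470) = arctan(11/1470) = 0.43°
∠(j11 + 143) = arctan(11/143) = 4.40°
∠L(j11) = 0.43° − 4.40° = -3.97°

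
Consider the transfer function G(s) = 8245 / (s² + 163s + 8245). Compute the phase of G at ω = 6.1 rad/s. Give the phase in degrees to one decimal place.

∠[(j6.1)² + 163(j6.1) + 8245] = ∠[8207.8 + j994.3] = 6.91°
∠G(j6.1) = −6.91° = -6.91°

-6.9°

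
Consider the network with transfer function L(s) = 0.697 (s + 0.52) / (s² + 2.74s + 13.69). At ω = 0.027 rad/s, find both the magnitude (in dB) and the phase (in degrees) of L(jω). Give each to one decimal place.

|L| = -31.5 dB, ∠L = 2.7°

|j0.027 + 0.52| = √(0.027² + 0.52²) = 0.5207
|(j0.027)² + 2.74(j0.027) + 13.69| = |13.689 + j0.07398| = 13.69
|L(j0.027)| = 0.697 × 0.5207 / 13.69 = 0.026511
20 log₁₀(0.026511) = -31.53 dB
∠(j0.027 + 0.52) = arctan(0.027/0.52) = 2.97°
∠[(j0.027)² + 2.74(j0.027) + 13.69] = ∠[13.689 + j0.07398] = 0.31°
∠L(j0.027) = 2.97° − 0.31° = 2.66°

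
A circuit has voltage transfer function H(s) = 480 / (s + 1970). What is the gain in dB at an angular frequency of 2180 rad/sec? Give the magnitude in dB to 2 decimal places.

|j2180 + 1970| = √(2180² + 1970²) = 2938
|H(j2180)| = 480 / 2938 = 0.16336
20 log₁₀(0.16336) = -15.737 dB

-15.74 dB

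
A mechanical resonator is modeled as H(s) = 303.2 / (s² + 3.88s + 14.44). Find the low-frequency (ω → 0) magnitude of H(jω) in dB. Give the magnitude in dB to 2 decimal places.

H(0) = 303.2 / 14.44 = 20.997
20 log₁₀(20.997) = 26.443 dB

26.44 dB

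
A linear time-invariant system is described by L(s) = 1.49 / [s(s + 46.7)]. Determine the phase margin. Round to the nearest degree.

90°

Gain crossover: |L(jω)| = 1 at ω ≈ 0.0319 rad/s.
∠L(j0.0319) = −90° − arctan(0.0319/46.7) ≈ -90.04°
PM = 180° + (-90.04°) = 89.96°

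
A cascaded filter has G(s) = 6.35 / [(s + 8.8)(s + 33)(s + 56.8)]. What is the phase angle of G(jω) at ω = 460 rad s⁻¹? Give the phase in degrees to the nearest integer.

-258°

∠(j460 + 8.8) = arctan(460/8.8) = 88.90°
∠(j460 + 33) = arctan(460/33) = 85.90°
∠(j460 + 56.8) = arctan(460/56.8) = 82.96°
∠G(j460) = − (88.90° + 85.90° + 82.96°) = -257.76°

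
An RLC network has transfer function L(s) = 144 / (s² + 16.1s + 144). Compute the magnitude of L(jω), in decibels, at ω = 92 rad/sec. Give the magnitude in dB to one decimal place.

-35.4 dB

|(j92)² + 16.1(j92) + 144| = |-8320 + j1481.2| = 8451
|L(j92)| = 144 / 8451 = 0.01704
20 log₁₀(0.01704) = -35.37 dB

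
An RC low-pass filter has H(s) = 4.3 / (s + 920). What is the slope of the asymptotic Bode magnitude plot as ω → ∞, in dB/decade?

With 0 zeros and 1 pole, the high-frequency asymptotic slope is 20 × (0 − 1) = -20 dB/decade.

-20 dB/decade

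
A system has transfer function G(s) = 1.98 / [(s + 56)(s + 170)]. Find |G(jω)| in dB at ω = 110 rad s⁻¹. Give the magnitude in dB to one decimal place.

-82.0 dB

|j110 + 56| = √(110² + 56²) = 123.4
|j110 + 170| = √(110² + 170²) = 202.5
|G(j110)| = 1.98 / (123.4 × 202.5) = 7.9221e-05
20 log₁₀(7.9221e-05) = -82.02 dB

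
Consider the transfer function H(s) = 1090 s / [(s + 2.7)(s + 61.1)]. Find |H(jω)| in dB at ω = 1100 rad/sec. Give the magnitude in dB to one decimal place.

-0.1 dB

|j1100| = 1100
|j1100 + 2.7| = √(1100² + 2.7²) = 1100
|j1100 + 61.1| = √(1100² + 61.1²) = 1102
|H(j1100)| = 1090 × 1100 / (1100 × 1102) = 0.98938
20 log₁₀(0.98938) = -0.09 dB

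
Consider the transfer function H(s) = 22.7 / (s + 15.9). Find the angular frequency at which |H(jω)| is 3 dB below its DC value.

15.9 rad s⁻¹

For a single-pole low-pass, the −3 dB point is at the pole: ω = 15.9 rad s⁻¹.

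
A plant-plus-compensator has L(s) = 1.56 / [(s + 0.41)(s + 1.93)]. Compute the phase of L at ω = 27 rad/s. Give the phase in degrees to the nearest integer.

-175 deg

∠(j27 + 0.41) = arctan(27/0.41) = 89.13°
∠(j27 + 1.93) = arctan(27/1.93) = 85.91°
∠L(j27) = − (89.13° + 85.91°) = -175.04°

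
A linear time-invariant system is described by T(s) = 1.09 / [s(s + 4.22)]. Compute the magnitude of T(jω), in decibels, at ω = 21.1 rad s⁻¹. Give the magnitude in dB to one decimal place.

|j21.1 + 4.22| = √(21.1² + 4.22²) = 21.52
|j21.1| = 21.1
|T(j21.1)| = 1.09 / (21.52 × 21.1) = 0.0024007
20 log₁₀(0.0024007) = -52.39 dB

-52.4 dB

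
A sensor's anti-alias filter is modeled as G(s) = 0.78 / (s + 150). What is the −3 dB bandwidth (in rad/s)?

150 rad/s

For a single-pole low-pass, the −3 dB point is at the pole: ω = 150 rad/s.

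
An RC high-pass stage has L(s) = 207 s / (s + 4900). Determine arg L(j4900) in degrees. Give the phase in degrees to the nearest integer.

45 deg

∠(j4900) = 90.00°
∠(j4900 + 4900) = arctan(4900/4900) = 45.00°
∠L(j4900) = 90.00° − 45.00° = 45.00°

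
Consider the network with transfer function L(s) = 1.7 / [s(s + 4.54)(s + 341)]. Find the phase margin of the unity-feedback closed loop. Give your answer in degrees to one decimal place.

90.0°

Gain crossover: |L(jω)| = 1 at ω ≈ 0.0011 rad/s.
∠L(j0.0011) = −90° − arctan(0.0011/4.54) − arctan(0.0011/341) ≈ -90.01°
PM = 180° + (-90.01°) = 89.99°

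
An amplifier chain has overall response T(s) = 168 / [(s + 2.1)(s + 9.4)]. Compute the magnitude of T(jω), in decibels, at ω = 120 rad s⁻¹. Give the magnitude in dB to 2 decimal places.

|j120 + 2.1| = √(120² + 2.1²) = 120
|j120 + 9.4| = √(120² + 9.4²) = 120.4
|T(j120)| = 168 / (120 × 120.4) = 0.011629
20 log₁₀(0.011629) = -38.689 dB

-38.69 dB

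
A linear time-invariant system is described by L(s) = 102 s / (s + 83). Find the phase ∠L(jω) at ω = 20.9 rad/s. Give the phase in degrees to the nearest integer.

∠(j20.9) = 90.00°
∠(j20.9 + 83) = arctan(20.9/83) = 14.13°
∠L(j20.9) = 90.00° − 14.13° = 75.87°

76°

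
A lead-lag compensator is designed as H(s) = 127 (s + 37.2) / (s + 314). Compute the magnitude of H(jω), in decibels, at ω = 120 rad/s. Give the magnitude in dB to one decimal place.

|j120 + 37.2| = √(120² + 37.2²) = 125.6
|j120 + 314| = √(120² + 314²) = 336.1
|H(j120)| = 127 × 125.6 / 336.1 = 47.466
20 log₁₀(47.466) = 33.53 dB

33.5 dB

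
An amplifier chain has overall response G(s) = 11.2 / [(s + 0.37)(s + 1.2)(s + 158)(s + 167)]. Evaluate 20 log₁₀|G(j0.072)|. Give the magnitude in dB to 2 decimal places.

-60.57 dB

|j0.072 + 0.37| = √(0.072² + 0.37²) = 0.3769
|j0.072 + 1.2| = √(0.072² + 1.2²) = 1.202
|j0.072 + 158| = √(0.072² + 158²) = 158
|j0.072 + 167| = √(0.072² + 167²) = 167
|G(j0.072)| = 11.2 / (0.3769 × 1.202 × 158 × 167) = 0.00093672
20 log₁₀(0.00093672) = -60.568 dB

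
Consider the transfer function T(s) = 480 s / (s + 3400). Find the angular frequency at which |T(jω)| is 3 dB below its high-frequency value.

For a single-pole high-pass, the −3 dB point is at the pole: ω = 3400 rad/sec.

3400 rad/sec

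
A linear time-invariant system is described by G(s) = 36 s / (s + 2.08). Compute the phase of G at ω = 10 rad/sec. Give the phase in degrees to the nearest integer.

∠(j10) = 90.00°
∠(j10 + 2.08) = arctan(10/2.08) = 78.25°
∠G(j10) = 90.00° − 78.25° = 11.75°

12°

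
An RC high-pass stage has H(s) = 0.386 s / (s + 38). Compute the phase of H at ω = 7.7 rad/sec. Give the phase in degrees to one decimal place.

∠(j7.7) = 90.00°
∠(j7.7 + 38) = arctan(7.7/38) = 11.45°
∠H(j7.7) = 90.00° − 11.45° = 78.55°

78.5°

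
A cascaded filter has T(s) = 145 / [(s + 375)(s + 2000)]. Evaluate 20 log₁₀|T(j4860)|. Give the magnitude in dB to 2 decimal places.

-104.94 dB

|j4860 + 375| = √(4860² + 375²) = 4874
|j4860 + 2000| = √(4860² + 2000²) = 5255
|T(j4860)| = 145 / (4874 × 5255) = 5.6602e-06
20 log₁₀(5.6602e-06) = -104.943 dB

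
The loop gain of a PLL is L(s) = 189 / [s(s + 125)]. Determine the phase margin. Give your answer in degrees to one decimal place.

89.3°

Gain crossover: |L(jω)| = 1 at ω ≈ 1.51 rad s⁻¹.
∠L(j1.51) = −90° − arctan(1.51/125) ≈ -90.69°
PM = 180° + (-90.69°) = 89.31°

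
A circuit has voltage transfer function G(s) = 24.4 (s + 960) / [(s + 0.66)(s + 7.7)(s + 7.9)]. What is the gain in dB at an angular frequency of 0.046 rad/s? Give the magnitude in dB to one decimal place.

|j0.046 + 960| = √(0.046² + 960²) = 960
|j0.046 + 0.66| = √(0.046² + 0.66²) = 0.6616
|j0.046 + 7.7| = √(0.046² + 7.7²) = 7.7
|j0.046 + 7.9| = √(0.046² + 7.9²) = 7.9
|G(j0.046)| = 24.4 × 960 / (0.6616 × 7.7 × 7.9) = 582.01
20 log₁₀(582.01) = 55.30 dB

55.3 dB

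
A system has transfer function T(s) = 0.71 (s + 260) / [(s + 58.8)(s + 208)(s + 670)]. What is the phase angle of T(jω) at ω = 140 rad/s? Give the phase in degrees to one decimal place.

-84.7°

∠(j140 + 260) = arctan(140/260) = 28.30°
∠(j140 + 58.8) = arctan(140/58.8) = 67.22°
∠(j140 + 208) = arctan(140/208) = 33.94°
∠(j140 + 670) = arctan(140/670) = 11.80°
∠T(j140) = 28.30° − (67.22° + 33.94° + 11.80°) = -84.66°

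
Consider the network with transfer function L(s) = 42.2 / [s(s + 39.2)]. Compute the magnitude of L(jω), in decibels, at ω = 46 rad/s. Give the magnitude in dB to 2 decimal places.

-36.37 dB

|j46 + 39.2| = √(46² + 39.2²) = 60.44
|j46| = 46
|L(j46)| = 42.2 / (60.44 × 46) = 0.015179
20 log₁₀(0.015179) = -36.375 dB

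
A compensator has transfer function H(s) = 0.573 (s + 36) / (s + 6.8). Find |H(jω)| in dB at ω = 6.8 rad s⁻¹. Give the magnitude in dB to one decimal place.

6.8 dB

|j6.8 + 36| = √(6.8² + 36²) = 36.64
|j6.8 + 6.8| = √(6.8² + 6.8²) = 9.617
|H(j6.8)| = 0.573 × 36.64 / 9.617 = 2.183
20 log₁₀(2.183) = 6.78 dB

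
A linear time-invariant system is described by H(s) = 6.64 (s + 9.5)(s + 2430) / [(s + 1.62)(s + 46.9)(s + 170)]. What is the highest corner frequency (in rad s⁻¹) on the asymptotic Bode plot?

Break frequencies occur at each pole and zero magnitude: 1.62 rad s⁻¹, 9.5 rad s⁻¹, 46.9 rad s⁻¹, 170 rad s⁻¹, 2430 rad s⁻¹.
The highest is 2430 rad s⁻¹.

2430 rad s⁻¹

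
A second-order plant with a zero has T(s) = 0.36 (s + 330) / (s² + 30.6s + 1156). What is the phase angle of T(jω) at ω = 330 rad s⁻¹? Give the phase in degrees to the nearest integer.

-130°

∠(j330 + 330) = arctan(330/330) = 45.00°
∠[(j330)² + 30.6(j330) + 1156] = ∠[-1.0774e+05 + j10098] = 174.65°
∠T(j330) = 45.00° − 174.65° = -129.65°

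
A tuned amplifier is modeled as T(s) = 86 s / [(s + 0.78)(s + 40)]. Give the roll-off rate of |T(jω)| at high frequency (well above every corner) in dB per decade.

With 1 zero and 2 poles, the high-frequency asymptotic slope is 20 × (1 − 2) = -20 dB/decade.

-20 dB/decade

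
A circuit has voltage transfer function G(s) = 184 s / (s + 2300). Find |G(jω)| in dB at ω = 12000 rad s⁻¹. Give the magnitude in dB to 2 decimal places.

|j12000| = 1.2e+04
|j12000 + 2300| = √(12000² + 2300²) = 1.222e+04
|G(j12000)| = 184 × 1.2e+04 / 1.222e+04 = 180.71
20 log₁₀(180.71) = 45.140 dB

45.14 dB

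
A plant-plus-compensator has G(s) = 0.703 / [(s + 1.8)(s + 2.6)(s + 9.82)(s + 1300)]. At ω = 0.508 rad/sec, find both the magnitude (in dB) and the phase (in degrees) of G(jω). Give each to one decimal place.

|j0.508 + 1.8| = √(0.508² + 1.8²) = 1.87
|j0.508 + 2.6| = √(0.508² + 2.6²) = 2.649
|j0.508 + 9.82| = √(0.508² + 9.82²) = 9.833
|j0.508 + 1300| = √(0.508² + 1300²) = 1300
|G(j0.508)| = 0.703 / (1.87 × 2.649 × 9.833 × 1300) = 1.1099e-05
20 log₁₀(1.1099e-05) = -99.09 dB
∠(j0.508 + 1.8) = arctan(0.508/1.8) = 15.76°
∠(j0.508 + 2.6) = arctan(0.508/2.6) = 11.06°
∠(j0.508 + 9.82) = arctan(0.508/9.82) = 2.96°
∠(j0.508 + 1300) = arctan(0.508/1300) = 0.02°
∠G(j0.508) = − (15.76° + 11.06° + 2.96° + 0.02°) = -29.80°

|G| = -99.1 dB, ∠G = -29.8°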